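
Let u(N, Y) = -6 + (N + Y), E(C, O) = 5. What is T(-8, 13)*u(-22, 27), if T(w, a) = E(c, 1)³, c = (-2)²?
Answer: -125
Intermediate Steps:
c = 4
u(N, Y) = -6 + N + Y
T(w, a) = 125 (T(w, a) = 5³ = 125)
T(-8, 13)*u(-22, 27) = 125*(-6 - 22 + 27) = 125*(-1) = -125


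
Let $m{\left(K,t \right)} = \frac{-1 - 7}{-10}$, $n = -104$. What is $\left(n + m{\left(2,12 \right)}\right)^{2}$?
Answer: $\frac{266256}{25} \approx 10650.0$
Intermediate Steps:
$m{\left(K,t \right)} = \frac{4}{5}$ ($m{\left(K,t \right)} = \left(-1 - 7\right) \left(- \frac{1}{10}\right) = \left(-8\right) \left(- \frac{1}{10}\right) = \frac{4}{5}$)
$\left(n + m{\left(2,12 \right)}\right)^{2} = \left(-104 + \frac{4}{5}\right)^{2} = \left(- \frac{516}{5}\right)^{2} = \frac{266256}{25}$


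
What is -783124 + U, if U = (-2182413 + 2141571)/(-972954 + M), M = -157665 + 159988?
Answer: -760124390402/970631 ≈ -7.8312e+5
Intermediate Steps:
M = 2323
U = 40842/970631 (U = (-2182413 + 2141571)/(-972954 + 2323) = -40842/(-970631) = -40842*(-1/970631) = 40842/970631 ≈ 0.042078)
-783124 + U = -783124 + 40842/970631 = -760124390402/970631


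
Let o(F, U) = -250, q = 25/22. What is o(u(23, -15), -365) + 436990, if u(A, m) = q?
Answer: 436740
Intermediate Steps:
q = 25/22 (q = 25*(1/22) = 25/22 ≈ 1.1364)
u(A, m) = 25/22
o(u(23, -15), -365) + 436990 = -250 + 436990 = 436740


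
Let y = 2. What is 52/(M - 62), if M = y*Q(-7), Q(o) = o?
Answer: -13/19 ≈ -0.68421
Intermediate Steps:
M = -14 (M = 2*(-7) = -14)
52/(M - 62) = 52/(-14 - 62) = 52/(-76) = 52*(-1/76) = -13/19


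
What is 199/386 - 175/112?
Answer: -3233/3088 ≈ -1.0470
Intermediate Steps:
199/386 - 175/112 = 199*(1/386) - 175*1/112 = 199/386 - 25/16 = -3233/3088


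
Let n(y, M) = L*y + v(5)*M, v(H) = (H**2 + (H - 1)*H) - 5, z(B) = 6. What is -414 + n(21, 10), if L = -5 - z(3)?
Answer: -245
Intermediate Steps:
L = -11 (L = -5 - 1*6 = -5 - 6 = -11)
v(H) = -5 + H**2 + H*(-1 + H) (v(H) = (H**2 + (-1 + H)*H) - 5 = (H**2 + H*(-1 + H)) - 5 = -5 + H**2 + H*(-1 + H))
n(y, M) = -11*y + 40*M (n(y, M) = -11*y + (-5 - 1*5 + 2*5**2)*M = -11*y + (-5 - 5 + 2*25)*M = -11*y + (-5 - 5 + 50)*M = -11*y + 40*M)
-414 + n(21, 10) = -414 + (-11*21 + 40*10) = -414 + (-231 + 400) = -414 + 169 = -245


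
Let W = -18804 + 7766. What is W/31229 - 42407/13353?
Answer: -1471718617/417000837 ≈ -3.5293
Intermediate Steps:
W = -11038
W/31229 - 42407/13353 = -11038/31229 - 42407/13353 = -1471718617/417000837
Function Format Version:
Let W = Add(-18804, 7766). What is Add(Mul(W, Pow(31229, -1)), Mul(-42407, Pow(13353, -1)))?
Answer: Rational(-1471718617, 417000837) ≈ -3.5293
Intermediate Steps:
W = -11038
Add(Mul(W, Pow(31229, -1)), Mul(-42407, Pow(13353, -1))) = Add(Mul(-11038, Pow(31229, -1)), Mul(-42407, Pow(13353, -1))) = Add(Mul(-11038, Rational(1, 31229)), Mul(-42407, Rational(1, 13353))) = Add(Rational(-11038, 31229), Rational(-42407, 13353)) = Rational(-1471718617, 417000837)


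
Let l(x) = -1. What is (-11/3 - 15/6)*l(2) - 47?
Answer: -245/6 ≈ -40.833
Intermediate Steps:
(-11/3 - 15/6)*l(2) - 47 = (-11/3 - 15/6)*(-1) - 47 = (-11*⅓ - 15*⅙)*(-1) - 47 = (-11/3 - 5/2)*(-1) - 47 = -37/6*(-1) - 47 = 37/6 - 47 = -245/6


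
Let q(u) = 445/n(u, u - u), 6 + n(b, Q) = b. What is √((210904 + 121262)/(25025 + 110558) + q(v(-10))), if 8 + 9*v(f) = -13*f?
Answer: √26605126831917/658546 ≈ 7.8324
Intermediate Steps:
n(b, Q) = -6 + b
v(f) = -8/9 - 13*f/9 (v(f) = -8/9 + (-13*f)/9 = -8/9 - 13*f/9)
q(u) = 445/(-6 + u)
√((210904 + 121262)/(25025 + 110558) + q(v(-10))) = √((210904 + 121262)/(25025 + 110558) + 445/(-6 + (-8/9 - 13/9*(-10)))) = √(332166/135583 + 445/(-6 + (-8/9 + 130/9))) = √(332166*(1/135583) + 445/(-6 + 122/9)) = √(332166/135583 + 445/(68/9)) = √(332166/135583 + 445*(9/68)) = √(332166/135583 + 4005/68) = √(565597203/9219644) = √26605126831917/658546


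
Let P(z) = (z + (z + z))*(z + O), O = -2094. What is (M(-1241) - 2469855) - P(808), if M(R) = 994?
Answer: 648403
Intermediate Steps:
P(z) = 3*z*(-2094 + z) (P(z) = (z + (z + z))*(z - 2094) = (z + 2*z)*(-2094 + z) = (3*z)*(-2094 + z) = 3*z*(-2094 + z))
(M(-1241) - 2469855) - P(808) = (994 - 2469855) - 3*808*(-2094 + 808) = -2468861 - 3*808*(-1286) = -2468861 - 1*(-3117264) = -2468861 + 3117264 = 648403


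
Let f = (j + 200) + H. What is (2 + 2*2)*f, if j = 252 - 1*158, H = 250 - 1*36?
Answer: 3048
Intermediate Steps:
H = 214 (H = 250 - 36 = 214)
j = 94 (j = 252 - 158 = 94)
f = 508 (f = (94 + 200) + 214 = 294 + 214 = 508)
(2 + 2*2)*f = (2 + 2*2)*508 = (2 + 4)*508 = 6*508 = 3048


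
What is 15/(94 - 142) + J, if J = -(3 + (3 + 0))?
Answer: -101/16 ≈ -6.3125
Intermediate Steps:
J = -6 (J = -(3 + 3) = -1*6 = -6)
15/(94 - 142) + J = 15/(94 - 142) - 6 = 15/(-48) - 6 = 15*(-1/48) - 6 = -5/16 - 6 = -101/16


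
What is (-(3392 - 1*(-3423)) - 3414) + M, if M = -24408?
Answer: -34637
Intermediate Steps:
(-(3392 - 1*(-3423)) - 3414) + M = (-(3392 - 1*(-3423)) - 3414) - 24408 = (-(3392 + 3423) - 3414) - 24408 = (-1*6815 - 3414) - 24408 = (-6815 - 3414) - 24408 = -10229 - 24408 = -34637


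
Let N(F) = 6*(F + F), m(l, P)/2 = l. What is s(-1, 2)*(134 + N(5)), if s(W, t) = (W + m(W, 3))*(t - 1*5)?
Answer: 1746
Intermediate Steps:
m(l, P) = 2*l
s(W, t) = 3*W*(-5 + t) (s(W, t) = (W + 2*W)*(t - 1*5) = (3*W)*(t - 5) = (3*W)*(-5 + t) = 3*W*(-5 + t))
N(F) = 12*F (N(F) = 6*(2*F) = 12*F)
s(-1, 2)*(134 + N(5)) = (3*(-1)*(-5 + 2))*(134 + 12*5) = (3*(-1)*(-3))*(134 + 60) = 9*194 = 1746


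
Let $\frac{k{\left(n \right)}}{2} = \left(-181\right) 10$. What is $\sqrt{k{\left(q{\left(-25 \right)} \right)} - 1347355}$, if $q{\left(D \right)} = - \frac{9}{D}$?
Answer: $5 i \sqrt{54039} \approx 1162.3 i$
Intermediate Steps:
$k{\left(n \right)} = -3620$ ($k{\left(n \right)} = 2 \left(\left(-181\right) 10\right) = 2 \left(-1810\right) = -3620$)
$\sqrt{k{\left(q{\left(-25 \right)} \right)} - 1347355} = \sqrt{-3620 - 1347355} = \sqrt{-1350975} = 5 i \sqrt{54039}$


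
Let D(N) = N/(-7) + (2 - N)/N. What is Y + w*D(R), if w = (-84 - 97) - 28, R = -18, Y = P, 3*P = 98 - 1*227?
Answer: -21937/63 ≈ -348.21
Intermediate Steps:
P = -43 (P = (98 - 1*227)/3 = (98 - 227)/3 = (⅓)*(-129) = -43)
Y = -43
D(N) = -N/7 + (2 - N)/N (D(N) = N*(-⅐) + (2 - N)/N = -N/7 + (2 - N)/N)
w = -209 (w = -181 - 28 = -209)
Y + w*D(R) = -43 - 209*(-1 + 2/(-18) - ⅐*(-18)) = -43 - 209*(-1 + 2*(-1/18) + 18/7) = -43 - 209*(-1 - ⅑ + 18/7) = -43 - 209*92/63 = -43 - 19228/63 = -21937/63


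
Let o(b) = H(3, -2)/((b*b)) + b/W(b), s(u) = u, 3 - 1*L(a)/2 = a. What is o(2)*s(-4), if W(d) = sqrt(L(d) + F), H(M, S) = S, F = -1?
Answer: -6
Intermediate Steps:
L(a) = 6 - 2*a
W(d) = sqrt(5 - 2*d) (W(d) = sqrt((6 - 2*d) - 1) = sqrt(5 - 2*d))
o(b) = -2/b**2 + b/sqrt(5 - 2*b) (o(b) = -2/b**2 + b/(sqrt(5 - 2*b)) = -2/b**2 + b/sqrt(5 - 2*b))
o(2)*s(-4) = (-2/2**2 + 2/sqrt(5 - 2*2))*(-4) = (-2*1/4 + 2/sqrt(5 - 4))*(-4) = (-1/2 + 2/sqrt(1))*(-4) = (-1/2 + 2*1)*(-4) = (-1/2 + 2)*(-4) = (3/2)*(-4) = -6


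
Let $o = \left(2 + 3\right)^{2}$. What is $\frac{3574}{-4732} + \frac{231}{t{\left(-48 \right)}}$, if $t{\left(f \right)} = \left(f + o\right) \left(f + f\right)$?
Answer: $- \frac{566525}{870688} \approx -0.65066$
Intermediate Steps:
$o = 25$ ($o = 5^{2} = 25$)
$t{\left(f \right)} = 2 f \left(25 + f\right)$ ($t{\left(f \right)} = \left(f + 25\right) \left(f + f\right) = \left(25 + f\right) 2 f = 2 f \left(25 + f\right)$)
$\frac{3574}{-4732} + \frac{231}{t{\left(-48 \right)}} = \frac{3574}{-4732} + \frac{231}{2 \left(-48\right) \left(25 - 48\right)} = 3574 \left(- \frac{1}{4732}\right) + \frac{231}{2 \left(-48\right) \left(-23\right)} = - \frac{1787}{2366} + \frac{231}{2208} = - \frac{1787}{2366} + 231 \cdot \frac{1}{2208} = - \frac{1787}{2366} + \frac{77}{736} = - \frac{566525}{870688}$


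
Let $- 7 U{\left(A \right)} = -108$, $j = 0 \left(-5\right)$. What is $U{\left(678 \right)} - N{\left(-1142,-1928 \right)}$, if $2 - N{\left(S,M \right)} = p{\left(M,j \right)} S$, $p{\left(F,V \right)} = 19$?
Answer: $- \frac{151792}{7} \approx -21685.0$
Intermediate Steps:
$j = 0$
$N{\left(S,M \right)} = 2 - 19 S$
$U{\left(A \right)} = \frac{108}{7}$ ($U{\left(A \right)} = \left(- \frac{1}{7}\right) \left(-108\right) = \frac{108}{7}$)
$U{\left(678 \right)} - N{\left(-1142,-1928 \right)} = \frac{108}{7} - \left(2 - -21698\right) = \frac{108}{7} - \left(2 + 21698\right) = \frac{108}{7} - 21700 = - \frac{151792}{7}$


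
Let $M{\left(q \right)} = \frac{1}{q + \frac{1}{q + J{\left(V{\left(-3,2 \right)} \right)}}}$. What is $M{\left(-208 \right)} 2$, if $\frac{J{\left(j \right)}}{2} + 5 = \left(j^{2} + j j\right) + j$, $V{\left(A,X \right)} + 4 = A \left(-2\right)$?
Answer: $- \frac{396}{41185} \approx -0.0096152$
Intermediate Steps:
$V{\left(A,X \right)} = -4 - 2 A$ ($V{\left(A,X \right)} = -4 + A \left(-2\right) = -4 - 2 A$)
$J{\left(j \right)} = -10 + 2 j + 4 j^{2}$ ($J{\left(j \right)} = -10 + 2 \left(\left(j^{2} + j j\right) + j\right) = -10 + 2 \left(\left(j^{2} + j^{2}\right) + j\right) = -10 + 2 \left(2 j^{2} + j\right) = -10 + 2 \left(j + 2 j^{2}\right) = -10 + \left(2 j + 4 j^{2}\right) = -10 + 2 j + 4 j^{2}$)
$M{\left(q \right)} = \frac{1}{q + \frac{1}{10 + q}}$ ($M{\left(q \right)} = \frac{1}{q + \frac{1}{q + \left(-10 + 2 \left(-4 - -6\right) + 4 \left(-4 - -6\right)^{2}\right)}} = \frac{1}{q + \frac{1}{q + \left(-10 + 2 \left(-4 + 6\right) + 4 \left(-4 + 6\right)^{2}\right)}} = \frac{1}{q + \frac{1}{q + \left(-10 + 2 \cdot 2 + 4 \cdot 2^{2}\right)}} = \frac{1}{q + \frac{1}{q + \left(-10 + 4 + 4 \cdot 4\right)}} = \frac{1}{q + \frac{1}{q + \left(-10 + 4 + 16\right)}} = \frac{1}{q + \frac{1}{q + 10}} = \frac{1}{q + \frac{1}{10 + q}}$)
$M{\left(-208 \right)} 2 = \frac{10 - 208}{1 + \left(-208\right)^{2} + 10 \left(-208\right)} 2 = \frac{1}{1 + 43264 - 2080} \left(-198\right) 2 = \frac{1}{41185} \left(-198\right) 2 = \left(- \frac{198}{41185}\right) 2 = - \frac{396}{41185}$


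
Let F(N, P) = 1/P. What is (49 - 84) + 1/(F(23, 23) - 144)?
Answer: -115908/3311 ≈ -35.007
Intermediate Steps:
(49 - 84) + 1/(F(23, 23) - 144) = (49 - 84) + 1/(1/23 - 144) = -35 + 1/(1/23 - 144) = -35 + 1/(-3311/23) = -35 - 23/3311 = -115908/3311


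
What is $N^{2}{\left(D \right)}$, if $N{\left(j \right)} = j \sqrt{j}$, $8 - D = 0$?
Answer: $512$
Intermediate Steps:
$D = 8$ ($D = 8 - 0 = 8 + 0 = 8$)
$N{\left(j \right)} = j^{\frac{3}{2}}$
$N^{2}{\left(D \right)} = \left(8^{\frac{3}{2}}\right)^{2} = \left(16 \sqrt{2}\right)^{2} = 512$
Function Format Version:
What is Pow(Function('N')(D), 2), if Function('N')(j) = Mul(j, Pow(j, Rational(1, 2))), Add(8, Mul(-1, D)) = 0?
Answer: 512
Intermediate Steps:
D = 8 (D = Add(8, Mul(-1, 0)) = Add(8, 0) = 8)
Function('N')(j) = Pow(j, Rational(3, 2))
Pow(Function('N')(D), 2) = Pow(Pow(8, Rational(3, 2)), 2) = Pow(Mul(16, Pow(2, Rational(1, 2))), 2) = 512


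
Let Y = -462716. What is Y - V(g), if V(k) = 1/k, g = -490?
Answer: -226730839/490 ≈ -4.6272e+5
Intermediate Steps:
Y - V(g) = -462716 - 1/(-490) = -462716 - 1*(-1/490) = -462716 + 1/490 = -226730839/490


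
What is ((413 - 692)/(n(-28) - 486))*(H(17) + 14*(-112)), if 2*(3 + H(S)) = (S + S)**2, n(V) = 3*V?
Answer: -92349/190 ≈ -486.05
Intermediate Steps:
H(S) = -3 + 2*S**2 (H(S) = -3 + (S + S)**2/2 = -3 + (2*S)**2/2 = -3 + (4*S**2)/2 = -3 + 2*S**2)
((413 - 692)/(n(-28) - 486))*(H(17) + 14*(-112)) = ((413 - 692)/(3*(-28) - 486))*((-3 + 2*17**2) + 14*(-112)) = (-279/(-84 - 486))*((-3 + 2*289) - 1568) = (-279/(-570))*((-3 + 578) - 1568) = (-279*(-1/570))*(575 - 1568) = (93/190)*(-993) = -92349/190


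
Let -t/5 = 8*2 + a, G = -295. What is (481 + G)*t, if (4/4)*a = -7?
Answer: -8370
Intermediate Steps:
a = -7
t = -45 (t = -5*(8*2 - 7) = -5*(16 - 7) = -5*9 = -45)
(481 + G)*t = (481 - 295)*(-45) = 186*(-45) = -8370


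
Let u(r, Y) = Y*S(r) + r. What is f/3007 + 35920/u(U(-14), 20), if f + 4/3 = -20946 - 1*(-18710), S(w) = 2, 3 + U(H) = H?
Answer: 323879944/207483 ≈ 1561.0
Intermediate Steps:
U(H) = -3 + H
f = -6712/3 (f = -4/3 + (-20946 - 1*(-18710)) = -4/3 + (-20946 + 18710) = -4/3 - 2236 = -6712/3 ≈ -2237.3)
u(r, Y) = r + 2*Y (u(r, Y) = Y*2 + r = 2*Y + r = r + 2*Y)
f/3007 + 35920/u(U(-14), 20) = -6712/3/3007 + 35920/((-3 - 14) + 2*20) = -6712/3*1/3007 + 35920/(-17 + 40) = -6712/9021 + 35920/23 = 323879944/207483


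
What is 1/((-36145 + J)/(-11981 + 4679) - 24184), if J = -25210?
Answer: -7302/176530213 ≈ -4.1364e-5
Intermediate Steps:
1/((-36145 + J)/(-11981 + 4679) - 24184) = 1/((-36145 - 25210)/(-11981 + 4679) - 24184) = 1/(-61355/(-7302) - 24184) = 1/(-61355*(-1/7302) - 24184) = 1/(61355/7302 - 24184) = 1/(-176530213/7302) = -7302/176530213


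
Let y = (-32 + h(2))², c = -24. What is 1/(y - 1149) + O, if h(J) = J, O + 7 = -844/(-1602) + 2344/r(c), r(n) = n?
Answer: -6923795/66483 ≈ -104.14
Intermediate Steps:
O = -83416/801 (O = -7 + (-844/(-1602) + 2344/(-24)) = -7 + (-844*(-1/1602) + 2344*(-1/24)) = -7 + (422/801 - 293/3) = -7 - 77809/801 = -83416/801 ≈ -104.14)
y = 900 (y = (-32 + 2)² = (-30)² = 900)
1/(y - 1149) + O = 1/(900 - 1149) - 83416/801 = 1/(-249) - 83416/801 = -1/249 - 83416/801 = -6923795/66483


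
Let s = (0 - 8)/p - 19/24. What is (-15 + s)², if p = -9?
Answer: 1151329/5184 ≈ 222.09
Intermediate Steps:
s = 7/72 (s = (0 - 8)/(-9) - 19/24 = -8*(-⅑) - 19*1/24 = 8/9 - 19/24 = 7/72 ≈ 0.097222)
(-15 + s)² = (-15 + 7/72)² = (-1073/72)² = 1151329/5184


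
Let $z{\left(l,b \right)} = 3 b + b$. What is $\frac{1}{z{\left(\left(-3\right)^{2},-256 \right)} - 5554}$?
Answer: $- \frac{1}{6578} \approx -0.00015202$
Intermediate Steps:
$z{\left(l,b \right)} = 4 b$
$\frac{1}{z{\left(\left(-3\right)^{2},-256 \right)} - 5554} = \frac{1}{4 \left(-256\right) - 5554} = \frac{1}{-1024 - 5554} = \frac{1}{-6578} = - \frac{1}{6578}$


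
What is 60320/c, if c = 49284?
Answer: 15080/12321 ≈ 1.2239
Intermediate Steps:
60320/c = 60320/49284 = 60320*(1/49284) = 15080/12321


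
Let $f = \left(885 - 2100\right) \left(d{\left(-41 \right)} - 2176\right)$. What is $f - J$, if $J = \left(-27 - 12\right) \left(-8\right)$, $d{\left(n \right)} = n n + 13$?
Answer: $585318$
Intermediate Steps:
$d{\left(n \right)} = 13 + n^{2}$ ($d{\left(n \right)} = n^{2} + 13 = 13 + n^{2}$)
$J = 312$ ($J = \left(-39\right) \left(-8\right) = 312$)
$f = 585630$ ($f = \left(885 - 2100\right) \left(\left(13 + \left(-41\right)^{2}\right) - 2176\right) = - 1215 \left(\left(13 + 1681\right) - 2176\right) = - 1215 \left(1694 - 2176\right) = \left(-1215\right) \left(-482\right) = 585630$)
$f - J = 585630 - 312 = 585318$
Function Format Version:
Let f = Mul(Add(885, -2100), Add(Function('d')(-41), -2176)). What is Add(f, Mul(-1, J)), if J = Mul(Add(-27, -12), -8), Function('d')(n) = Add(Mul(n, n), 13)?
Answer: 585318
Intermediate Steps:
Function('d')(n) = Add(13, Pow(n, 2)) (Function('d')(n) = Add(Pow(n, 2), 13) = Add(13, Pow(n, 2)))
J = 312 (J = Mul(-39, -8) = 312)
f = 585630 (f = Mul(Add(885, -2100), Add(Add(13, Pow(-41, 2)), -2176)) = Mul(-1215, Add(Add(13, 1681), -2176)) = Mul(-1215, Add(1694, -2176)) = Mul(-1215, -482) = 585630)
Add(f, Mul(-1, J)) = Add(585630, Mul(-1, 312)) = Add(585630, -312) = 585318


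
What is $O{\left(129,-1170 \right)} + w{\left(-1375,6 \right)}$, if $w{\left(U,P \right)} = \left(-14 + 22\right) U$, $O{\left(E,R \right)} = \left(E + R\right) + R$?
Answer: $-13211$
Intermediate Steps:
$O{\left(E,R \right)} = E + 2 R$
$w{\left(U,P \right)} = 8 U$
$O{\left(129,-1170 \right)} + w{\left(-1375,6 \right)} = \left(129 + 2 \left(-1170\right)\right) + 8 \left(-1375\right) = \left(129 - 2340\right) - 11000 = -2211 - 11000 = -13211$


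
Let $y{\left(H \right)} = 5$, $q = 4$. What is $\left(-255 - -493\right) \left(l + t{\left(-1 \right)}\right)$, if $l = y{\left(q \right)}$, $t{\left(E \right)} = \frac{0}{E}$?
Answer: $1190$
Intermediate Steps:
$t{\left(E \right)} = 0$
$l = 5$
$\left(-255 - -493\right) \left(l + t{\left(-1 \right)}\right) = \left(-255 - -493\right) \left(5 + 0\right) = \left(-255 + 493\right) 5 = 238 \cdot 5 = 1190$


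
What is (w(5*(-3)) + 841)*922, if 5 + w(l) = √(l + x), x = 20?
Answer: 770792 + 922*√5 ≈ 7.7285e+5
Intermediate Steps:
w(l) = -5 + √(20 + l) (w(l) = -5 + √(l + 20) = -5 + √(20 + l))
(w(5*(-3)) + 841)*922 = ((-5 + √(20 + 5*(-3))) + 841)*922 = ((-5 + √(20 - 15)) + 841)*922 = ((-5 + √5) + 841)*922 = (836 + √5)*922 = 770792 + 922*√5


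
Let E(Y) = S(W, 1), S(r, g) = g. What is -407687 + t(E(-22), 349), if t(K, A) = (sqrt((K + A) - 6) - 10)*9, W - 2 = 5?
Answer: -407777 + 18*sqrt(86) ≈ -4.0761e+5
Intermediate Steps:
W = 7 (W = 2 + 5 = 7)
E(Y) = 1
t(K, A) = -90 + 9*sqrt(-6 + A + K) (t(K, A) = (sqrt((A + K) - 6) - 10)*9 = (sqrt(-6 + A + K) - 10)*9 = (-10 + sqrt(-6 + A + K))*9 = -90 + 9*sqrt(-6 + A + K))
-407687 + t(E(-22), 349) = -407687 + (-90 + 9*sqrt(-6 + 349 + 1)) = -407687 + (-90 + 9*sqrt(344)) = -407687 + (-90 + 9*(2*sqrt(86))) = -407687 + (-90 + 18*sqrt(86)) = -407777 + 18*sqrt(86)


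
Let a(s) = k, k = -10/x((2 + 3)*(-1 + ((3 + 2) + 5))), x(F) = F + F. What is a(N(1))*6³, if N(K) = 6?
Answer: -24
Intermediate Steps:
x(F) = 2*F
k = -⅑ (k = -10*1/(2*(-1 + ((3 + 2) + 5))*(2 + 3)) = -10*1/(10*(-1 + (5 + 5))) = -10*1/(10*(-1 + 10)) = -10/(2*(5*9)) = -10/(2*45) = -10/90 = -10*1/90 = -⅑ ≈ -0.11111)
a(s) = -⅑
a(N(1))*6³ = -⅑*6³ = -⅑*216 = -24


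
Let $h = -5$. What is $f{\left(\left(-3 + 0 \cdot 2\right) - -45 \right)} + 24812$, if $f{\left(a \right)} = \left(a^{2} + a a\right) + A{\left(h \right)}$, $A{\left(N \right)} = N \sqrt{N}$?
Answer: $28340 - 5 i \sqrt{5} \approx 28340.0 - 11.18 i$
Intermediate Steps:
$A{\left(N \right)} = N^{\frac{3}{2}}$
$f{\left(a \right)} = 2 a^{2} - 5 i \sqrt{5}$ ($f{\left(a \right)} = \left(a^{2} + a a\right) + \left(-5\right)^{\frac{3}{2}} = \left(a^{2} + a^{2}\right) - 5 i \sqrt{5} = 2 a^{2} - 5 i \sqrt{5}$)
$f{\left(\left(-3 + 0 \cdot 2\right) - -45 \right)} + 24812 = \left(2 \left(\left(-3 + 0 \cdot 2\right) - -45\right)^{2} - 5 i \sqrt{5}\right) + 24812 = \left(2 \left(\left(-3 + 0\right) + 45\right)^{2} - 5 i \sqrt{5}\right) + 24812 = \left(2 \left(-3 + 45\right)^{2} - 5 i \sqrt{5}\right) + 24812 = \left(2 \cdot 42^{2} - 5 i \sqrt{5}\right) + 24812 = \left(2 \cdot 1764 - 5 i \sqrt{5}\right) + 24812 = \left(3528 - 5 i \sqrt{5}\right) + 24812 = 28340 - 5 i \sqrt{5}$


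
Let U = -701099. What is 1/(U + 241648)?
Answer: -1/459451 ≈ -2.1765e-6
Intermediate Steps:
1/(U + 241648) = 1/(-701099 + 241648) = 1/(-459451) = -1/459451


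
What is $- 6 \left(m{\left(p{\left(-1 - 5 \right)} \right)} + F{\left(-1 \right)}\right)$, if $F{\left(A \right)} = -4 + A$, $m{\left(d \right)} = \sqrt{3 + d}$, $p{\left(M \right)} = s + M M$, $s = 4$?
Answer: $30 - 6 \sqrt{43} \approx -9.3446$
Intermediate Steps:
$p{\left(M \right)} = 4 + M^{2}$ ($p{\left(M \right)} = 4 + M M = 4 + M^{2}$)
$- 6 \left(m{\left(p{\left(-1 - 5 \right)} \right)} + F{\left(-1 \right)}\right) = - 6 \left(\sqrt{3 + \left(4 + \left(-1 - 5\right)^{2}\right)} - 5\right) = - 6 \left(\sqrt{3 + \left(4 + \left(-6\right)^{2}\right)} - 5\right) = - 6 \left(\sqrt{3 + \left(4 + 36\right)} - 5\right) = - 6 \left(\sqrt{3 + 40} - 5\right) = - 6 \left(\sqrt{43} - 5\right) = - 6 \left(-5 + \sqrt{43}\right) = 30 - 6 \sqrt{43}$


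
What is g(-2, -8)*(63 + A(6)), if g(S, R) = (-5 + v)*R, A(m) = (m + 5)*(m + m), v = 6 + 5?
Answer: -9360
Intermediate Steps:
v = 11
A(m) = 2*m*(5 + m) (A(m) = (5 + m)*(2*m) = 2*m*(5 + m))
g(S, R) = 6*R (g(S, R) = (-5 + 11)*R = 6*R)
g(-2, -8)*(63 + A(6)) = (6*(-8))*(63 + 2*6*(5 + 6)) = -48*(63 + 2*6*11) = -48*(63 + 132) = -48*195 = -9360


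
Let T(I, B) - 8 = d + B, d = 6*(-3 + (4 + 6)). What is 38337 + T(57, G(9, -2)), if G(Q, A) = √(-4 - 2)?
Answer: 38387 + I*√6 ≈ 38387.0 + 2.4495*I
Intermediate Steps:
G(Q, A) = I*√6 (G(Q, A) = √(-6) = I*√6)
d = 42 (d = 6*(-3 + 10) = 6*7 = 42)
T(I, B) = 50 + B (T(I, B) = 8 + (42 + B) = 50 + B)
38337 + T(57, G(9, -2)) = 38337 + (50 + I*√6) = 38387 + I*√6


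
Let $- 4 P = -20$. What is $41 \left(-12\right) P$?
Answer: $-2460$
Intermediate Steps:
$P = 5$ ($P = \left(- \frac{1}{4}\right) \left(-20\right) = 5$)
$41 \left(-12\right) P = 41 \left(-12\right) 5 = \left(-492\right) 5 = -2460$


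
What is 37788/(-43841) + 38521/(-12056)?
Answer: -2144371289/528547096 ≈ -4.0571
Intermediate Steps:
37788/(-43841) + 38521/(-12056) = 37788*(-1/43841) + 38521*(-1/12056) = -37788/43841 - 38521/12056 = -2144371289/528547096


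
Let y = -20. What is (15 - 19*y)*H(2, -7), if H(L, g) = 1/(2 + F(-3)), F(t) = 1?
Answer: 395/3 ≈ 131.67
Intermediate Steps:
H(L, g) = 1/3 (H(L, g) = 1/(2 + 1) = 1/3)
(15 - 19*y)*H(2, -7) = (15 - 19*(-20))*(1/3) = (15 + 380)*(1/3) = 395*(1/3) = 395/3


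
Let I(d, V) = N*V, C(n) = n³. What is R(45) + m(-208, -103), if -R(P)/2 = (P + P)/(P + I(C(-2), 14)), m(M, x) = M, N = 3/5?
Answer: -18812/89 ≈ -211.37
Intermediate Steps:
N = ⅗ (N = 3*(⅕) = ⅗ ≈ 0.60000)
I(d, V) = 3*V/5
R(P) = -4*P/(42/5 + P) (R(P) = -2*(P + P)/(P + (⅗)*14) = -2*2*P/(P + 42/5) = -2*2*P/(42/5 + P) = -4*P/(42/5 + P))
R(45) + m(-208, -103) = -20*45/(42 + 5*45) - 208 = -20*45/(42 + 225) - 208 = -20*45/267 - 208 = -20*45*1/267 - 208 = -300/89 - 208 = -18812/89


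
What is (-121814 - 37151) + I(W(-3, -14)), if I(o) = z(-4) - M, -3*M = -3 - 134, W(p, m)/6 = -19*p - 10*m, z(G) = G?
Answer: -477044/3 ≈ -1.5901e+5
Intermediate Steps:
W(p, m) = -114*p - 60*m (W(p, m) = 6*(-19*p - 10*m) = -114*p - 60*m)
M = 137/3 (M = -(-3 - 134)/3 = -⅓*(-137) = 137/3 ≈ 45.667)
I(o) = -149/3 (I(o) = -4 - 1*137/3 = -4 - 137/3 = -149/3)
(-121814 - 37151) + I(W(-3, -14)) = (-121814 - 37151) - 149/3 = -158965 - 149/3 = -477044/3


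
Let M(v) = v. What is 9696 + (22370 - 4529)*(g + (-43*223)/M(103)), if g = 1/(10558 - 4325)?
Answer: -1060098456390/641999 ≈ -1.6512e+6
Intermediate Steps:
g = 1/6233 ≈ 0.00016044
9696 + (22370 - 4529)*(g + (-43*223)/M(103)) = 9696 + (22370 - 4529)*(1/6233 - 43*223/103) = 9696 + 17841*(1/6233 - 9589*1/103) = 9696 + 17841*(1/6233 - 9589/103) = 9696 + 17841*(-59768134/641999) = 9696 - 1066323278694/641999 = -1060098456390/641999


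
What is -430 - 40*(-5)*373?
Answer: 74170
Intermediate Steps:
-430 - 40*(-5)*373 = -430 + 200*373 = -430 + 74600 = 74170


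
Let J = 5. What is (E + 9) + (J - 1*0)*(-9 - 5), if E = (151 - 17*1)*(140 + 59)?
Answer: 26605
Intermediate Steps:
E = 26666 (E = (151 - 17)*199 = 134*199 = 26666)
(E + 9) + (J - 1*0)*(-9 - 5) = (26666 + 9) + (5 - 1*0)*(-9 - 5) = 26675 + (5 + 0)*(-14) = 26675 + 5*(-14) = 26675 - 70 = 26605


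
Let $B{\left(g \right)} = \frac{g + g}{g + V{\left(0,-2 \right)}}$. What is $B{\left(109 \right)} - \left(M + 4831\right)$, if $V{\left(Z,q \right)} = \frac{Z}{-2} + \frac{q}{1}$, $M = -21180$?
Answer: $\frac{1749561}{107} \approx 16351.0$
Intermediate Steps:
$V{\left(Z,q \right)} = q - \frac{Z}{2}$ ($V{\left(Z,q \right)} = Z \left(- \frac{1}{2}\right) + q 1 = - \frac{Z}{2} + q = q - \frac{Z}{2}$)
$B{\left(g \right)} = \frac{2 g}{-2 + g}$ ($B{\left(g \right)} = \frac{g + g}{g - 2} = \frac{2 g}{g + \left(-2 + 0\right)} = \frac{2 g}{g - 2} = \frac{2 g}{-2 + g}$)
$B{\left(109 \right)} - \left(M + 4831\right) = 2 \cdot 109 \frac{1}{-2 + 109} - \left(-21180 + 4831\right) = 2 \cdot 109 \cdot \frac{1}{107} - -16349 = 2 \cdot 109 \cdot \frac{1}{107} + 16349 = \frac{218}{107} + 16349 = \frac{1749561}{107}$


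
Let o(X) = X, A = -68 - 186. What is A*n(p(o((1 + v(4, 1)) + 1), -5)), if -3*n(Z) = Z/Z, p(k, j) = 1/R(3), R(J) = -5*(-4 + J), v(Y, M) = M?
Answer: 254/3 ≈ 84.667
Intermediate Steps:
A = -254
R(J) = 20 - 5*J
p(k, j) = ⅕ (p(k, j) = 1/(20 - 5*3) = 1/(20 - 15) = 1/5 = ⅕)
n(Z) = -⅓ (n(Z) = -Z/(3*Z) = -⅓*1 = -⅓)
A*n(p(o((1 + v(4, 1)) + 1), -5)) = -254*(-⅓) = 254/3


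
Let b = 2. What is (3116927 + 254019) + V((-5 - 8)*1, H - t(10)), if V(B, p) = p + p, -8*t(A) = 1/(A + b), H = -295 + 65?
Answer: 161783329/48 ≈ 3.3705e+6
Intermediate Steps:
H = -230
t(A) = -1/(8*(2 + A)) (t(A) = -1/(8*(A + 2)) = -1/(8*(2 + A)))
V(B, p) = 2*p
(3116927 + 254019) + V((-5 - 8)*1, H - t(10)) = (3116927 + 254019) + 2*(-230 - (-1)/(16 + 8*10)) = 3370946 + 2*(-230 - (-1)/(16 + 80)) = 3370946 + 2*(-230 - (-1)/96) = 3370946 + 2*(-230 - 1*(-1/96)) = 3370946 + 2*(-230 + 1/96) = 3370946 + 2*(-22079/96) = 3370946 - 22079/48 = 161783329/48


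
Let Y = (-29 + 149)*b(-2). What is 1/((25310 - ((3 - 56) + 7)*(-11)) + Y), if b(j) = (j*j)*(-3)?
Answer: 1/23364 ≈ 4.2801e-5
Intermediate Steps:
b(j) = -3*j² (b(j) = j²*(-3) = -3*j²)
Y = -1440 (Y = (-29 + 149)*(-3*(-2)²) = 120*(-3*4) = 120*(-12) = -1440)
1/((25310 - ((3 - 56) + 7)*(-11)) + Y) = 1/((25310 - ((3 - 56) + 7)*(-11)) - 1440) = 1/((25310 - (-53 + 7)*(-11)) - 1440) = 1/((25310 - (-46)*(-11)) - 1440) = 1/((25310 - 1*506) - 1440) = 1/((25310 - 506) - 1440) = 1/(24804 - 1440) = 1/23364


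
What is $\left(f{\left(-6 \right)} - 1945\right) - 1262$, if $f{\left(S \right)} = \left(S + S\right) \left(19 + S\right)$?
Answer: $-3363$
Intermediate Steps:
$f{\left(S \right)} = 2 S \left(19 + S\right)$
$\left(f{\left(-6 \right)} - 1945\right) - 1262 = \left(2 \left(-6\right) \left(19 - 6\right) - 1945\right) - 1262 = \left(2 \left(-6\right) 13 - 1945\right) - 1262 = \left(-156 - 1945\right) - 1262 = -2101 - 1262 = -3363$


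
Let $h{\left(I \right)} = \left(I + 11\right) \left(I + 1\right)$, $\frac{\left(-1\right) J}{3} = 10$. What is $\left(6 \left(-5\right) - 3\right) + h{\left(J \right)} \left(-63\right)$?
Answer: $-34746$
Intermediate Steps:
$J = -30$ ($J = \left(-3\right) 10 = -30$)
$h{\left(I \right)} = \left(1 + I\right) \left(11 + I\right)$ ($h{\left(I \right)} = \left(11 + I\right) \left(1 + I\right) = \left(1 + I\right) \left(11 + I\right)$)
$\left(6 \left(-5\right) - 3\right) + h{\left(J \right)} \left(-63\right) = \left(6 \left(-5\right) - 3\right) + \left(11 + \left(-30\right)^{2} + 12 \left(-30\right)\right) \left(-63\right) = \left(-30 - 3\right) + \left(11 + 900 - 360\right) \left(-63\right) = -33 + 551 \left(-63\right) = -33 - 34713 = -34746$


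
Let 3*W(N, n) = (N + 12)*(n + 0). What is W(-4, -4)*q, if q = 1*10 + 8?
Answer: -192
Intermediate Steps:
W(N, n) = n*(12 + N)/3 (W(N, n) = ((N + 12)*(n + 0))/3 = ((12 + N)*n)/3 = (n*(12 + N))/3 = n*(12 + N)/3)
q = 18 (q = 10 + 8 = 18)
W(-4, -4)*q = ((⅓)*(-4)*(12 - 4))*18 = ((⅓)*(-4)*8)*18 = -32/3*18 = -192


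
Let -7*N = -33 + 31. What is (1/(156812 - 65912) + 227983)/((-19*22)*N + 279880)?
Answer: 145065582907/178011651600 ≈ 0.81492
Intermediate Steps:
N = 2/7 (N = -(-33 + 31)/7 = -1/7*(-2) = 2/7 ≈ 0.28571)
(1/(156812 - 65912) + 227983)/((-19*22)*N + 279880) = (1/(156812 - 65912) + 227983)/(-19*22*(2/7) + 279880) = (1/90900 + 227983)/(-418*2/7 + 279880) = (1/90900 + 227983)/(-836/7 + 279880) = 20723654701/(90900*(1958324/7)) = (20723654701/90900)*(7/1958324) = 145065582907/178011651600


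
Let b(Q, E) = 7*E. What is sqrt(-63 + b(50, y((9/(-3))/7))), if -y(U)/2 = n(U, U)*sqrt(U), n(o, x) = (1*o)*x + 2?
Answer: sqrt(-3087 - 214*I*sqrt(21))/7 ≈ 1.2455 - 8.0344*I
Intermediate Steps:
n(o, x) = 2 + o*x (n(o, x) = o*x + 2 = 2 + o*x)
y(U) = -2*sqrt(U)*(2 + U**2) (y(U) = -2*(2 + U*U)*sqrt(U) = -2*(2 + U**2)*sqrt(U) = -2*sqrt(U)*(2 + U**2))
sqrt(-63 + b(50, y((9/(-3))/7))) = sqrt(-63 + 7*(2*sqrt((9/(-3))/7)*(-2 - ((9/(-3))/7)**2))) = sqrt(-63 + 7*(2*sqrt((9*(-1/3))*(1/7))*(-2 - ((9*(-1/3))*(1/7))**2))) = sqrt(-63 + 7*(2*sqrt(-3*1/7)*(-2 - (-3*1/7)**2))) = sqrt(-63 + 7*(2*sqrt(-3/7)*(-2 - (-3/7)**2))) = sqrt(-63 + 7*(2*(I*sqrt(21)/7)*(-2 - 1*9/49))) = sqrt(-63 + 7*(2*(I*sqrt(21)/7)*(-2 - 9/49))) = sqrt(-63 + 7*(2*(I*sqrt(21)/7)*(-107/49))) = sqrt(-63 + 7*(-214*I*sqrt(21)/343)) = sqrt(-63 - 214*I*sqrt(21)/49)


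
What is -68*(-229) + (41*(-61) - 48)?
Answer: 13023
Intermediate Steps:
-68*(-229) + (41*(-61) - 48) = 15572 + (-2501 - 48) = 15572 - 2549 = 13023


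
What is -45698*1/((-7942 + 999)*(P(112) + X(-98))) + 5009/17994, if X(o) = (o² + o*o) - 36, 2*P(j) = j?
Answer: 83690476231/300274883997 ≈ 0.27871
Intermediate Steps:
P(j) = j/2
X(o) = -36 + 2*o² (X(o) = (o² + o²) - 36 = 2*o² - 36 = -36 + 2*o²)
-45698*1/((-7942 + 999)*(P(112) + X(-98))) + 5009/17994 = -45698*1/((-7942 + 999)*((½)*112 + (-36 + 2*(-98)²))) + 5009/17994 = -45698*(-1/(6943*(56 + (-36 + 2*9604)))) + 5009*(1/17994) = -45698*(-1/(6943*(56 + (-36 + 19208)))) + 5009/17994 = -45698*(-1/(6943*(56 + 19172))) + 5009/17994 = -45698/(19228*(-6943)) + 5009/17994 = -45698/(-133500004) + 5009/17994 = -45698*(-1/133500004) + 5009/17994 = 22849/66750002 + 5009/17994 = 83690476231/300274883997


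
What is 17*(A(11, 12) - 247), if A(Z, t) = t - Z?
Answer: -4182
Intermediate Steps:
17*(A(11, 12) - 247) = 17*((12 - 1*11) - 247) = 17*((12 - 11) - 247) = 17*(1 - 247) = 17*(-246) = -4182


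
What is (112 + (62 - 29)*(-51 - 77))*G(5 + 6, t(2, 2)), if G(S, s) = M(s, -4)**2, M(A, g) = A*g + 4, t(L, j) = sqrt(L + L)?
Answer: -65792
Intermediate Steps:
t(L, j) = sqrt(2)*sqrt(L) (t(L, j) = sqrt(2*L) = sqrt(2)*sqrt(L))
M(A, g) = 4 + A*g
G(S, s) = (4 - 4*s)**2 (G(S, s) = (4 + s*(-4))**2 = (4 - 4*s)**2)
(112 + (62 - 29)*(-51 - 77))*G(5 + 6, t(2, 2)) = (112 + (62 - 29)*(-51 - 77))*(16*(1 - sqrt(2)*sqrt(2))**2) = (112 + 33*(-128))*(16*(1 - 1*2)**2) = (112 - 4224)*(16*(1 - 2)**2) = -65792*(-1)**2 = -65792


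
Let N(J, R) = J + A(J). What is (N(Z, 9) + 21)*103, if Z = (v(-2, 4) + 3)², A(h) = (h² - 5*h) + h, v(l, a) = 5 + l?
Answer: 124527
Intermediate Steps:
A(h) = h² - 4*h
Z = 36 (Z = ((5 - 2) + 3)² = (3 + 3)² = 6² = 36)
N(J, R) = J + J*(-4 + J)
(N(Z, 9) + 21)*103 = (36*(-3 + 36) + 21)*103 = (36*33 + 21)*103 = (1188 + 21)*103 = 1209*103 = 124527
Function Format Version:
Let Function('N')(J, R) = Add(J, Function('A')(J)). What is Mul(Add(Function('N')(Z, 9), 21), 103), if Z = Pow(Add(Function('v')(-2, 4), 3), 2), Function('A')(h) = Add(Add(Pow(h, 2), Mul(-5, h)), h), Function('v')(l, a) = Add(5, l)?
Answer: 124527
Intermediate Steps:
Function('A')(h) = Add(Pow(h, 2), Mul(-4, h))
Z = 36 (Z = Pow(Add(Add(5, -2), 3), 2) = Pow(Add(3, 3), 2) = Pow(6, 2) = 36)
Function('N')(J, R) = Add(J, Mul(J, Add(-4, J)))
Mul(Add(Function('N')(Z, 9), 21), 103) = Mul(Add(Mul(36, Add(-3, 36)), 21), 103) = Mul(Add(Mul(36, 33), 21), 103) = Mul(Add(1188, 21), 103) = Mul(1209, 103) = 124527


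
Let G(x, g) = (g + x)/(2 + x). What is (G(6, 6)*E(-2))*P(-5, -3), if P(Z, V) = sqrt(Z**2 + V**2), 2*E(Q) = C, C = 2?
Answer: 3*sqrt(34)/2 ≈ 8.7464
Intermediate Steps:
E(Q) = 1 (E(Q) = (1/2)*2 = 1)
G(x, g) = (g + x)/(2 + x)
P(Z, V) = sqrt(V**2 + Z**2)
(G(6, 6)*E(-2))*P(-5, -3) = (((6 + 6)/(2 + 6))*1)*sqrt((-3)**2 + (-5)**2) = ((12/8)*1)*sqrt(9 + 25) = (((1/8)*12)*1)*sqrt(34) = ((3/2)*1)*sqrt(34) = 3*sqrt(34)/2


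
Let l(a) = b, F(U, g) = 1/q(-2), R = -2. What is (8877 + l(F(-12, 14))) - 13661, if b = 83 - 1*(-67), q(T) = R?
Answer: -4634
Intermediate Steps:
q(T) = -2
F(U, g) = -½ (F(U, g) = 1/(-2) = -½)
b = 150 (b = 83 + 67 = 150)
l(a) = 150
(8877 + l(F(-12, 14))) - 13661 = (8877 + 150) - 13661 = 9027 - 13661 = -4634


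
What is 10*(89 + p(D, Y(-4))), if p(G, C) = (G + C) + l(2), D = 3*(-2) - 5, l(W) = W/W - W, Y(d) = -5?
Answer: 720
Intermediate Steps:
l(W) = 1 - W
D = -11 (D = -6 - 5 = -11)
p(G, C) = -1 + C + G (p(G, C) = (G + C) + (1 - 1*2) = (C + G) + (1 - 2) = (C + G) - 1 = -1 + C + G)
10*(89 + p(D, Y(-4))) = 10*(89 + (-1 - 5 - 11)) = 10*(89 - 17) = 10*72 = 720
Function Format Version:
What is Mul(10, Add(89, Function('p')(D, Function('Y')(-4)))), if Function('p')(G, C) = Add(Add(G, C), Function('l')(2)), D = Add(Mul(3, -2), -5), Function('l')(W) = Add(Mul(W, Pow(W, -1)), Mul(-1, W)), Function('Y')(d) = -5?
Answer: 720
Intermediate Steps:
Function('l')(W) = Add(1, Mul(-1, W))
D = -11 (D = Add(-6, -5) = -11)
Function('p')(G, C) = Add(-1, C, G) (Function('p')(G, C) = Add(Add(G, C), Add(1, Mul(-1, 2))) = Add(Add(C, G), Add(1, -2)) = Add(Add(C, G), -1) = Add(-1, C, G))
Mul(10, Add(89, Function('p')(D, Function('Y')(-4)))) = Mul(10, Add(89, Add(-1, -5, -11))) = Mul(10, Add(89, -17)) = Mul(10, 72) = 720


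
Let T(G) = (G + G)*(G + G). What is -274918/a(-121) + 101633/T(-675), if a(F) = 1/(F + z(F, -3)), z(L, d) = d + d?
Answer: 63631833086633/1822500 ≈ 3.4915e+7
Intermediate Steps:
T(G) = 4*G**2 (T(G) = (2*G)*(2*G) = 4*G**2)
z(L, d) = 2*d
a(F) = 1/(-6 + F) (a(F) = 1/(F + 2*(-3)) = 1/(F - 6) = 1/(-6 + F))
-274918/a(-121) + 101633/T(-675) = -274918/(1/(-6 - 121)) + 101633/((4*(-675)**2)) = -274918/(1/(-127)) + 101633/((4*455625)) = -274918/(-1/127) + 101633/1822500 = -274918*(-127) + 101633*(1/1822500) = 34914586 + 101633/1822500 = 63631833086633/1822500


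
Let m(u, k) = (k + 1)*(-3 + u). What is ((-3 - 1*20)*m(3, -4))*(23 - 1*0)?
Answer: 0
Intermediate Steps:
m(u, k) = (1 + k)*(-3 + u)
((-3 - 1*20)*m(3, -4))*(23 - 1*0) = ((-3 - 1*20)*(-3 + 3 - 3*(-4) - 4*3))*(23 - 1*0) = ((-3 - 20)*(-3 + 3 + 12 - 12))*(23 + 0) = -23*0*23 = 0*23 = 0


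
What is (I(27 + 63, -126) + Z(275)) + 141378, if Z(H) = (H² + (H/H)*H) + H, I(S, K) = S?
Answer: 217643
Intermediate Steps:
Z(H) = H² + 2*H (Z(H) = (H² + 1*H) + H = (H² + H) + H = (H + H²) + H = H² + 2*H)
(I(27 + 63, -126) + Z(275)) + 141378 = ((27 + 63) + 275*(2 + 275)) + 141378 = (90 + 275*277) + 141378 = (90 + 76175) + 141378 = 76265 + 141378 = 217643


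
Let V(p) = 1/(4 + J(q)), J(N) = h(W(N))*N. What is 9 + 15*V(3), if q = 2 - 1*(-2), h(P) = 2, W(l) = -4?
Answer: 41/4 ≈ 10.250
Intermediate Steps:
q = 4 (q = 2 + 2 = 4)
J(N) = 2*N
V(p) = 1/12 (V(p) = 1/(4 + 2*4) = 1/(4 + 8) = 1/12)
9 + 15*V(3) = 9 + 15*(1/12) = 9 + 5/4 = 41/4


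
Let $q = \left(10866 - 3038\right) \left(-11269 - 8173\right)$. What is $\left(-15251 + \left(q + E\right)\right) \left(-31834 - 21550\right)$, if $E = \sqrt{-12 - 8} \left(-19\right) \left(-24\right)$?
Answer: $8125430606168 - 48686208 i \sqrt{5} \approx 8.1254 \cdot 10^{12} - 1.0887 \cdot 10^{8} i$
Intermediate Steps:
$q = -152191976$ ($q = 7828 \left(-19442\right) = -152191976$)
$E = 912 i \sqrt{5}$ ($E = \sqrt{-20} \left(-19\right) \left(-24\right) = 2 i \sqrt{5} \left(-19\right) \left(-24\right) = - 38 i \sqrt{5} \left(-24\right) = 912 i \sqrt{5} \approx 2039.3 i$)
$\left(-15251 + \left(q + E\right)\right) \left(-31834 - 21550\right) = \left(-15251 - \left(152191976 - 912 i \sqrt{5}\right)\right) \left(-31834 - 21550\right) = \left(-152207227 + 912 i \sqrt{5}\right) \left(-53384\right) = 8125430606168 - 48686208 i \sqrt{5}$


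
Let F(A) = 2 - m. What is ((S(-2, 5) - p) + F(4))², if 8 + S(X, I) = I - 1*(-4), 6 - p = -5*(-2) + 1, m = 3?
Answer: 25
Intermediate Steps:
p = -5 (p = 6 - (-5*(-2) + 1) = 6 - (10 + 1) = 6 - 1*11 = 6 - 11 = -5)
S(X, I) = -4 + I (S(X, I) = -8 + (I - 1*(-4)) = -8 + (I + 4) = -8 + (4 + I) = -4 + I)
F(A) = -1 (F(A) = 2 - 1*3 = 2 - 3 = -1)
((S(-2, 5) - p) + F(4))² = (((-4 + 5) - 1*(-5)) - 1)² = ((1 + 5) - 1)² = (6 - 1)² = 5² = 25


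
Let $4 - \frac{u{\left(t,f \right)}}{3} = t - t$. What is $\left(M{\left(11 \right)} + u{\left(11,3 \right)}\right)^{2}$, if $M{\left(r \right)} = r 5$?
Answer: $4489$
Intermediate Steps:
$u{\left(t,f \right)} = 12$ ($u{\left(t,f \right)} = 12 - 3 \left(t - t\right) = 12 - 0 = 12 + 0 = 12$)
$M{\left(r \right)} = 5 r$
$\left(M{\left(11 \right)} + u{\left(11,3 \right)}\right)^{2} = \left(5 \cdot 11 + 12\right)^{2} = \left(55 + 12\right)^{2} = 67^{2} = 4489$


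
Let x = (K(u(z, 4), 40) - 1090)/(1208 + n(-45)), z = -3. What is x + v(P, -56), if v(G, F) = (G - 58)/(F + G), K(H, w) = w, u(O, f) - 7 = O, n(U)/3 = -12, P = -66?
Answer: 4307/35746 ≈ 0.12049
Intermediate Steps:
n(U) = -36 (n(U) = 3*(-12) = -36)
u(O, f) = 7 + O
v(G, F) = (-58 + G)/(F + G)
x = -525/586 (x = (40 - 1090)/(1208 - 36) = -1050/1172 = -1050*1/1172 = -525/586 ≈ -0.89590)
x + v(P, -56) = -525/586 + (-58 - 66)/(-56 - 66) = -525/586 - 124/(-122) = -525/586 - 1/122*(-124) = -525/586 + 62/61 = 4307/35746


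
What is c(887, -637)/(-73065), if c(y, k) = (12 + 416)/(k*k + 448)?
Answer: -428/29680245105 ≈ -1.4420e-8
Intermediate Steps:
c(y, k) = 428/(448 + k²) (c(y, k) = 428/(k² + 448) = 428/(448 + k²))
c(887, -637)/(-73065) = (428/(448 + (-637)²))/(-73065) = (428/(448 + 405769))*(-1/73065) = (428/406217)*(-1/73065) = -428/29680245105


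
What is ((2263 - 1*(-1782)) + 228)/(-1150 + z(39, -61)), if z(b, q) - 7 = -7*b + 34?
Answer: -4273/1382 ≈ -3.0919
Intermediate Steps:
z(b, q) = 41 - 7*b (z(b, q) = 7 + (-7*b + 34) = 7 + (34 - 7*b) = 41 - 7*b)
((2263 - 1*(-1782)) + 228)/(-1150 + z(39, -61)) = ((2263 - 1*(-1782)) + 228)/(-1150 + (41 - 7*39)) = ((2263 + 1782) + 228)/(-1150 + (41 - 273)) = (4045 + 228)/(-1150 - 232) = 4273/(-1382) = 4273*(-1/1382) = -4273/1382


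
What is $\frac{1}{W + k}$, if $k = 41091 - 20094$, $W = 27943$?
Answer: $\frac{1}{48940} \approx 2.0433 \cdot 10^{-5}$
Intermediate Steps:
$k = 20997$
$\frac{1}{W + k} = \frac{1}{27943 + 20997} = \frac{1}{48940}$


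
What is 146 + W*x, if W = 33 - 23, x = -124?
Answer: -1094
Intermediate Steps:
W = 10
146 + W*x = 146 + 10*(-124) = 146 - 1240 = -1094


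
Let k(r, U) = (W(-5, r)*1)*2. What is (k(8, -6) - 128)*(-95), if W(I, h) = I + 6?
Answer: 11970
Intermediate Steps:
W(I, h) = 6 + I
k(r, U) = 2 (k(r, U) = ((6 - 5)*1)*2 = (1*1)*2 = 1*2 = 2)
(k(8, -6) - 128)*(-95) = (2 - 128)*(-95) = -126*(-95) = 11970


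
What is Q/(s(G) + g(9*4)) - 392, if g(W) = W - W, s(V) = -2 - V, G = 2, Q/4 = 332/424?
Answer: -41635/106 ≈ -392.78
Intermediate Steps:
Q = 166/53 (Q = 4*(332/424) = 4*(332*(1/424)) = 4*(83/106) = 166/53 ≈ 3.1321)
g(W) = 0
Q/(s(G) + g(9*4)) - 392 = 166/(53*((-2 - 1*2) + 0)) - 392 = 166/(53*((-2 - 2) + 0)) - 392 = 166/(53*(-4 + 0)) - 392 = (166/53)/(-4) - 392 = (166/53)*(-¼) - 392 = -83/106 - 392 = -41635/106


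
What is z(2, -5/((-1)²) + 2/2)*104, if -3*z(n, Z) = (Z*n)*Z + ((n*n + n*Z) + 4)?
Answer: -3328/3 ≈ -1109.3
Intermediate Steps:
z(n, Z) = -4/3 - n²/3 - Z*n/3 - n*Z²/3 (z(n, Z) = -((Z*n)*Z + ((n*n + n*Z) + 4))/3 = -(n*Z² + ((n² + Z*n) + 4))/3 = -(n*Z² + (4 + n² + Z*n))/3 = -(4 + n² + Z*n + n*Z²)/3 = -4/3 - n²/3 - Z*n/3 - n*Z²/3)
z(2, -5/((-1)²) + 2/2)*104 = (-4/3 - ⅓*2² - ⅓*(-5/((-1)²) + 2/2)*2 - ⅓*2*(-5/((-1)²) + 2/2)²)*104 = (-4/3 - ⅓*4 - ⅓*(-5/1 + 2*(½))*2 - ⅓*2*(-5/1 + 2*(½))²)*104 = (-4/3 - 4/3 - ⅓*(-5*1 + 1)*2 - ⅓*2*(-5*1 + 1)²)*104 = (-4/3 - 4/3 - ⅓*(-5 + 1)*2 - ⅓*2*(-5 + 1)²)*104 = (-4/3 - 4/3 - ⅓*(-4)*2 - ⅓*2*(-4)²)*104 = (-4/3 - 4/3 + 8/3 - ⅓*2*16)*104 = (-4/3 - 4/3 + 8/3 - 32/3)*104 = -32/3*104 = -3328/3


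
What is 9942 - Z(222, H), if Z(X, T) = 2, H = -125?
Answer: 9940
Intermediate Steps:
9942 - Z(222, H) = 9942 - 1*2 = 9942 - 2 = 9940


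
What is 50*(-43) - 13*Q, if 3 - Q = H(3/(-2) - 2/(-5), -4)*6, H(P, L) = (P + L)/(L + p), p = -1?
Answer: -52736/25 ≈ -2109.4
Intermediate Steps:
H(P, L) = (L + P)/(-1 + L) (H(P, L) = (P + L)/(L - 1) = (L + P)/(-1 + L))
Q = -78/25 (Q = 3 - (-4 + (3/(-2) - 2/(-5)))/(-1 - 4)*6 = 3 - (-4 + (3*(-1/2) - 2*(-1/5)))/(-5)*6 = 3 - (-(-4 + (-3/2 + 2/5))/5)*6 = 3 - (-(-4 - 11/10)/5)*6 = 3 - (-1/5*(-51/10))*6 = 3 - 51*6/50 = 3 - 1*153/25 = 3 - 153/25 = -78/25 ≈ -3.1200)
50*(-43) - 13*Q = 50*(-43) - 13*(-78/25) = -2150 + 1014/25 = -52736/25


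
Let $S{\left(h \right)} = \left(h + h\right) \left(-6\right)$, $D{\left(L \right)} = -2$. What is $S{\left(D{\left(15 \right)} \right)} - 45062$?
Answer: $-45038$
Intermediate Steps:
$S{\left(h \right)} = - 12 h$ ($S{\left(h \right)} = 2 h \left(-6\right) = - 12 h$)
$S{\left(D{\left(15 \right)} \right)} - 45062 = \left(-12\right) \left(-2\right) - 45062 = 24 - 45062 = -45038$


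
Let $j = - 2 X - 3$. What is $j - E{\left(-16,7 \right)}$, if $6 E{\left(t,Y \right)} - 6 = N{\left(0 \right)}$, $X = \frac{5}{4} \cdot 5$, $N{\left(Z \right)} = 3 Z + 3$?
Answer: $-17$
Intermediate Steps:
$N{\left(Z \right)} = 3 + 3 Z$
$X = \frac{25}{4}$ ($X = 5 \cdot \frac{1}{4} \cdot 5 = \frac{5}{4} \cdot 5 = \frac{25}{4} \approx 6.25$)
$E{\left(t,Y \right)} = \frac{3}{2}$ ($E{\left(t,Y \right)} = 1 + \frac{3 + 3 \cdot 0}{6} = 1 + \frac{3 + 0}{6} = 1 + \frac{1}{6} \cdot 3 = 1 + \frac{1}{2} = \frac{3}{2}$)
$j = - \frac{31}{2}$ ($j = \left(-2\right) \frac{25}{4} - 3 = - \frac{25}{2} - 3 = - \frac{31}{2} \approx -15.5$)
$j - E{\left(-16,7 \right)} = - \frac{31}{2} - \frac{3}{2} = -17$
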